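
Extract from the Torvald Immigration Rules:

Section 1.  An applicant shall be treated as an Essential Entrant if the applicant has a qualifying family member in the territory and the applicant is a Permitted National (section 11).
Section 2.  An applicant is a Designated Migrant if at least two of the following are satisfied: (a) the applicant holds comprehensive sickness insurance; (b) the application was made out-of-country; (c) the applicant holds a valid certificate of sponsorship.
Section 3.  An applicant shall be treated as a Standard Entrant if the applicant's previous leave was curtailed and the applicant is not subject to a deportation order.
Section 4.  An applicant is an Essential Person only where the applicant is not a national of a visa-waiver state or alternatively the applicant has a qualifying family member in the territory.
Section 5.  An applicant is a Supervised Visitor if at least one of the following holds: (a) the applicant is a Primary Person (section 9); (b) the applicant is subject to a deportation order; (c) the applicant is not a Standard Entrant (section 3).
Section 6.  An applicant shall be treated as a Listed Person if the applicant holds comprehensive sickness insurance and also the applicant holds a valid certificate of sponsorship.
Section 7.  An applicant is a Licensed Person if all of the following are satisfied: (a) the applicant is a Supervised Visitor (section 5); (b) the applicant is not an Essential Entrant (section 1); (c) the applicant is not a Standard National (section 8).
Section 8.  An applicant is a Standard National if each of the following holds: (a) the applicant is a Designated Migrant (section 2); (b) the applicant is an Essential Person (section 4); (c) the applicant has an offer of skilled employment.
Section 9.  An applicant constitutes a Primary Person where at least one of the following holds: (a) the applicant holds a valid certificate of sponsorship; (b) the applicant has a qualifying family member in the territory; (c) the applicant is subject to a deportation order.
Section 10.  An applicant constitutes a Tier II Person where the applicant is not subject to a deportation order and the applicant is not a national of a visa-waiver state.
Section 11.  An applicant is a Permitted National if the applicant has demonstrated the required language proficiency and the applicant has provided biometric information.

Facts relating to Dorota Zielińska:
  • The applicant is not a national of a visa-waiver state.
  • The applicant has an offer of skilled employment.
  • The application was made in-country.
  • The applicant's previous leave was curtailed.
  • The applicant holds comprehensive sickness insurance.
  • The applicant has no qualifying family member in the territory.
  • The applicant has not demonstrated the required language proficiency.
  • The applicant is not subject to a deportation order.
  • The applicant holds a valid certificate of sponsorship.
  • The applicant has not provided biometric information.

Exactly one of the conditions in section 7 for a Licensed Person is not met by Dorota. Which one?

Standard National

section 9 — Primary Person: [the applicant holds a valid certificate of sponsorship? yes] OR [the applicant has a qualifying family member in the territory? no] OR [the applicant is subject to a deportation order? no] → satisfied.
section 3 — Standard Entrant: [the applicant's previous leave was curtailed? yes] AND [the applicant is not subject to a deportation order? yes] → satisfied.
section 5 — Supervised Visitor: [Primary Person (section 9)? yes] OR [the applicant is subject to a deportation order? no] OR [not a Standard Entrant (section 3)? no] → satisfied.
section 11 — Permitted National: [the applicant has demonstrated the required language proficiency? no] AND [the applicant has provided biometric information? no] → not satisfied.
section 1 — Essential Entrant: [the applicant has a qualifying family member in the territory? no] AND [Permitted National (section 11)? no] → not satisfied.
section 2 — Designated Migrant: the applicant holds comprehensive sickness insurance? yes; the application was made out-of-country? no; the applicant holds a valid certificate of sponsorship? yes — 2 of 3 hold (need ≥2) → satisfied.
section 4 — Essential Person: [the applicant is not a national of a visa-waiver state? yes] OR [the applicant has a qualifying family member in the territory? no] → satisfied.
section 8 — Standard National: [Designated Migrant (section 2)? yes] AND [Essential Person (section 4)? yes] AND [the applicant has an offer of skilled employment? yes] → satisfied.
section 7 — Licensed Person: [Supervised Visitor (section 5)? yes] AND [not an Essential Entrant (section 1)? yes] AND [not a Standard National (section 8)? no] → not satisfied.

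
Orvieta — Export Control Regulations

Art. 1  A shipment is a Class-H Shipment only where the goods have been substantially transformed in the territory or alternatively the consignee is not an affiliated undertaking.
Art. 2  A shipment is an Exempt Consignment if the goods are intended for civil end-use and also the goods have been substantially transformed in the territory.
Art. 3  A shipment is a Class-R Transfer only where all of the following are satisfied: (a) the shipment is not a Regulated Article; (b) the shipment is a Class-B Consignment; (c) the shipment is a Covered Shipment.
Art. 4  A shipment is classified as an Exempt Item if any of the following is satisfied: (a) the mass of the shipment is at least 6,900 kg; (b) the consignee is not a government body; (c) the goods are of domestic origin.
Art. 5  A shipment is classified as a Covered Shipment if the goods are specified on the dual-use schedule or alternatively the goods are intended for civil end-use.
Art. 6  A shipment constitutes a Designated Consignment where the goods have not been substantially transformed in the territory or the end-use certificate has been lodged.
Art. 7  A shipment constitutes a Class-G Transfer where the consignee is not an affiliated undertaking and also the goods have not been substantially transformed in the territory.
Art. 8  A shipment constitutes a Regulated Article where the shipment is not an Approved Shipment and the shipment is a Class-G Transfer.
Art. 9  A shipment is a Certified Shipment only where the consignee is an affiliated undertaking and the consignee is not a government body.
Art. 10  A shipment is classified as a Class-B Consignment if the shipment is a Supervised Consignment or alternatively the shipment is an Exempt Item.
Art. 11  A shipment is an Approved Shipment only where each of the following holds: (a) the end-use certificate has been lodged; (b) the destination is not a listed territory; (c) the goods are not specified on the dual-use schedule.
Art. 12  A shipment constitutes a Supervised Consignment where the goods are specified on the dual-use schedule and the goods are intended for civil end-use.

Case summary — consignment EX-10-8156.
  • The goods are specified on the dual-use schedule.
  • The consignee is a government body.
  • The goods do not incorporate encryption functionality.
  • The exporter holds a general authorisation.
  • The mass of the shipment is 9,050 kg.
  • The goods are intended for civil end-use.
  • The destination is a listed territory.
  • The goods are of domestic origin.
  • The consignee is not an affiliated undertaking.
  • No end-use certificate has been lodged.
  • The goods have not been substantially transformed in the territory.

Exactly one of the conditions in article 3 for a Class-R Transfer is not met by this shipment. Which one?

article 11 — Approved Shipment: [the end-use certificate has been lodged? no] AND [the destination is not a listed territory? no] AND [the goods are not specified on the dual-use schedule? no] → not satisfied.
article 7 — Class-G Transfer: [the consignee is not an affiliated undertaking? yes] AND [the goods have not been substantially transformed in the territory? yes] → satisfied.
article 8 — Regulated Article: [not an Approved Shipment (article 11)? yes] AND [Class-G Transfer (article 7)? yes] → satisfied.
article 12 — Supervised Consignment: [the goods are specified on the dual-use schedule? yes] AND [the goods are intended for civil end-use? yes] → satisfied.
article 4 — Exempt Item: [mass of the shipment: 9,050 kg ≥ 6,900 kg? yes] OR [the consignee is not a government body? no] OR [the goods are of domestic origin? yes] → satisfied.
article 10 — Class-B Consignment: [Supervised Consignment (article 12)? yes] OR [Exempt Item (article 4)? yes] → satisfied.
article 5 — Covered Shipment: [the goods are specified on the dual-use schedule? yes] OR [the goods are intended for civil end-use? yes] → satisfied.
article 3 — Class-R Transfer: [not a Regulated Article (article 8)? no] AND [Class-B Consignment (article 10)? yes] AND [Covered Shipment (article 5)? yes] → not satisfied.

Regulated Article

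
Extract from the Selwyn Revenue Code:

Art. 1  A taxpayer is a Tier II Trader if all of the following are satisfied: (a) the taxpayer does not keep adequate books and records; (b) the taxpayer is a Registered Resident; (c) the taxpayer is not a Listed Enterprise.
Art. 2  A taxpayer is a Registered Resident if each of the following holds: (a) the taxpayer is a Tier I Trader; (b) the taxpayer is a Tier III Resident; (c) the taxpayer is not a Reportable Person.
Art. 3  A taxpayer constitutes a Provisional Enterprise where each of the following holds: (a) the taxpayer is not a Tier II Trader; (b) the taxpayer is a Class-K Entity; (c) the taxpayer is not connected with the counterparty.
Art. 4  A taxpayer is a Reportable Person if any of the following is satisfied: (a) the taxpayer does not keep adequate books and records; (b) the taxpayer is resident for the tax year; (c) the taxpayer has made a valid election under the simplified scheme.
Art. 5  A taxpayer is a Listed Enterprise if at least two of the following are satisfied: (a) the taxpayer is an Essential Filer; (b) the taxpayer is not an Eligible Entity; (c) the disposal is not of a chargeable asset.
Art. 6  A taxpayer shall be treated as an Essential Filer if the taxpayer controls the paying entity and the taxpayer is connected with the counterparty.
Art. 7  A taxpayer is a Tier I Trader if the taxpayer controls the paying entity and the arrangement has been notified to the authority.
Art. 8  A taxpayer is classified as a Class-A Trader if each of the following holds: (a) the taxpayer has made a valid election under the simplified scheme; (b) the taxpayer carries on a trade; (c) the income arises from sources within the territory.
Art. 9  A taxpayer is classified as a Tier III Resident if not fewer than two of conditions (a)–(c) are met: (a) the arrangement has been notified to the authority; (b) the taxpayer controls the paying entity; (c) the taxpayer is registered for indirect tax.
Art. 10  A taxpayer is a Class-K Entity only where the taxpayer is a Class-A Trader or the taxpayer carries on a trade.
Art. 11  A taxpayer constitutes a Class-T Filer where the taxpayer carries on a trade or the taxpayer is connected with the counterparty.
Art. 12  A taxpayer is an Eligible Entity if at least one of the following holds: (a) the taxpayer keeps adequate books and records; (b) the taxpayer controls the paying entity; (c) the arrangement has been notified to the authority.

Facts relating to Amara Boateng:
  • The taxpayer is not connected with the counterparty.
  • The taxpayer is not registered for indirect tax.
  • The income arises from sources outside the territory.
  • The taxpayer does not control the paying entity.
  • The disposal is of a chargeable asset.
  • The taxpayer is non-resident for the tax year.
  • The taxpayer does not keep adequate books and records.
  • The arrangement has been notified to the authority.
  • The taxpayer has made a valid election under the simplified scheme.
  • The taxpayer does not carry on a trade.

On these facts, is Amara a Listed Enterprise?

article 6 — Essential Filer: [the taxpayer controls the paying entity? no] AND [the taxpayer is connected with the counterparty? no] → not satisfied.
article 12 — Eligible Entity: [the taxpayer keeps adequate books and records? no] OR [the taxpayer controls the paying entity? no] OR [the arrangement has been notified to the authority? yes] → satisfied.
article 5 — Listed Enterprise: Essential Filer (article 6)? no; not an Eligible Entity (article 12)? no; the disposal is not of a chargeable asset? no — 0 of 3 hold (need ≥2) → not satisfied.

No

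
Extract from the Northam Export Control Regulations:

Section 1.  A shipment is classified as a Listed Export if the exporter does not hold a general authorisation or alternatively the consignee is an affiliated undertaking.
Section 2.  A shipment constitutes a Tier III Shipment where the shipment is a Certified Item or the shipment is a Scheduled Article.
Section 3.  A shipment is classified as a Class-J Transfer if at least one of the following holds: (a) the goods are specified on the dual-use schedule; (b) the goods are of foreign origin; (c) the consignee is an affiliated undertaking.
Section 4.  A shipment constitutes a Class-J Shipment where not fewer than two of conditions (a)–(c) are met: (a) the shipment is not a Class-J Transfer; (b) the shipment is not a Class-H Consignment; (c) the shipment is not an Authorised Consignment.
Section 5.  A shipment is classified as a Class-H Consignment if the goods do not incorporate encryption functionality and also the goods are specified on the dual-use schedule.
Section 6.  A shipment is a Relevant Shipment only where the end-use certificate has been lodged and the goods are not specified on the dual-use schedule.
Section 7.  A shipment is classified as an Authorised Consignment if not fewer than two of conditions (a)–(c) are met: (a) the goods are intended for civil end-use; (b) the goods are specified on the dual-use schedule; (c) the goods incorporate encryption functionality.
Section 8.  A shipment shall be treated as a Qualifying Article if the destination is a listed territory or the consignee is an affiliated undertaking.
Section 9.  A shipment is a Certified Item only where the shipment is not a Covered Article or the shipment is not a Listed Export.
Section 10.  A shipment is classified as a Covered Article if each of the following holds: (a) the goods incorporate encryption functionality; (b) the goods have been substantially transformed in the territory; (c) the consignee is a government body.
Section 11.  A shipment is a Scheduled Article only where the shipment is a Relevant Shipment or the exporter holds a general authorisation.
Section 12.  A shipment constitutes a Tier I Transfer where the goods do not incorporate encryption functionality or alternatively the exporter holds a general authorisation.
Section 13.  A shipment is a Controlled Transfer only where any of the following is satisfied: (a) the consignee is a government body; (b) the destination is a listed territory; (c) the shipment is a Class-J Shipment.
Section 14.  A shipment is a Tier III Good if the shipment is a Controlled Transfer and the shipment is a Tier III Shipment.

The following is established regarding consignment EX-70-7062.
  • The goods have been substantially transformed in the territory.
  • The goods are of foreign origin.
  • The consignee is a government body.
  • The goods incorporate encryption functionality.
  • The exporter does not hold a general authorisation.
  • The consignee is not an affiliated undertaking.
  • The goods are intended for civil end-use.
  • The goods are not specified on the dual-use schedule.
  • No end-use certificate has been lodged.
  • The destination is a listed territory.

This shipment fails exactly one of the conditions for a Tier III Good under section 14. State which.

Tier III Shipment

section 3 — Class-J Transfer: [the goods are specified on the dual-use schedule? no] OR [the goods are of foreign origin? yes] OR [the consignee is an affiliated undertaking? no] → satisfied.
section 5 — Class-H Consignment: [the goods do not incorporate encryption functionality? no] AND [the goods are specified on the dual-use schedule? no] → not satisfied.
section 7 — Authorised Consignment: the goods are intended for civil end-use? yes; the goods are specified on the dual-use schedule? no; the goods incorporate encryption functionality? yes — 2 of 3 hold (need ≥2) → satisfied.
section 4 — Class-J Shipment: not a Class-J Transfer (section 3)? no; not a Class-H Consignment (section 5)? yes; not an Authorised Consignment (section 7)? no — 1 of 3 hold (need ≥2) → not satisfied.
section 13 — Controlled Transfer: [the consignee is a government body? yes] OR [the destination is a listed territory? yes] OR [Class-J Shipment (section 4)? no] → satisfied.
section 10 — Covered Article: [the goods incorporate encryption functionality? yes] AND [the goods have been substantially transformed in the territory? yes] AND [the consignee is a government body? yes] → satisfied.
section 1 — Listed Export: [the exporter does not hold a general authorisation? yes] OR [the consignee is an affiliated undertaking? no] → satisfied.
section 9 — Certified Item: [not a Covered Article (section 10)? no] OR [not a Listed Export (section 1)? no] → not satisfied.
section 6 — Relevant Shipment: [the end-use certificate has been lodged? no] AND [the goods are not specified on the dual-use schedule? yes] → not satisfied.
section 11 — Scheduled Article: [Relevant Shipment (section 6)? no] OR [the exporter holds a general authorisation? no] → not satisfied.
section 2 — Tier III Shipment: [Certified Item (section 9)? no] OR [Scheduled Article (section 11)? no] → not satisfied.
section 14 — Tier III Good: [Controlled Transfer (section 13)? yes] AND [Tier III Shipment (section 2)? no] → not satisfied.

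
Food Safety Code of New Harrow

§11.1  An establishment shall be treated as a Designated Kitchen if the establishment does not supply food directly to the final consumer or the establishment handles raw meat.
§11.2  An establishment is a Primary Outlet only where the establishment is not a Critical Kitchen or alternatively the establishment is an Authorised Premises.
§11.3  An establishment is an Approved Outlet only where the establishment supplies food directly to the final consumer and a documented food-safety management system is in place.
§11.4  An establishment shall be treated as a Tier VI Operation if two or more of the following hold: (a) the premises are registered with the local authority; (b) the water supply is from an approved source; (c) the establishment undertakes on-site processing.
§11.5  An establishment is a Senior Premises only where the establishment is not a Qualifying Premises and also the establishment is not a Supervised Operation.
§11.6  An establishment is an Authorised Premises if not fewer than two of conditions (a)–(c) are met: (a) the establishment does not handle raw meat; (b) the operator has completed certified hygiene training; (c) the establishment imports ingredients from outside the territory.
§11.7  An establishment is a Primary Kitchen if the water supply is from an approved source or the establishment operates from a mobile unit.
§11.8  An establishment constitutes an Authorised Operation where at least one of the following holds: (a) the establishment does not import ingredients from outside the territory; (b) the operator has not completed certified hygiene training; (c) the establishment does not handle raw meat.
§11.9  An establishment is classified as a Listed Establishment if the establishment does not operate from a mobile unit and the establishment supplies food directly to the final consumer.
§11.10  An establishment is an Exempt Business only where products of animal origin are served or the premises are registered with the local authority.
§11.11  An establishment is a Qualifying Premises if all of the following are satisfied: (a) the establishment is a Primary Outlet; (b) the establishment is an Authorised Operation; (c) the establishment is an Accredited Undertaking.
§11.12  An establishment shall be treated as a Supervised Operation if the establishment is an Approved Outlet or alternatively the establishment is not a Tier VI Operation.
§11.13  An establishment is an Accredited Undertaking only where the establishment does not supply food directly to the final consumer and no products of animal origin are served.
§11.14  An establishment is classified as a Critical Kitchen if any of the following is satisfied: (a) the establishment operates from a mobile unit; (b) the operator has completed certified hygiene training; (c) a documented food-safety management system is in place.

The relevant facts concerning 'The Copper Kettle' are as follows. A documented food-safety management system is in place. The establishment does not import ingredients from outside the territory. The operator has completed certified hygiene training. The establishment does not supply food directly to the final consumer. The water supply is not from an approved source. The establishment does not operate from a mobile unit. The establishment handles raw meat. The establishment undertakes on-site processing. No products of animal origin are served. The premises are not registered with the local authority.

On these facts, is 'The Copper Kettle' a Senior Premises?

§11.14 — Critical Kitchen: [the establishment operates from a mobile unit? no] OR [the operator has completed certified hygiene training? yes] OR [a documented food-safety management system is in place? yes] → satisfied.
§11.6 — Authorised Premises: the establishment does not handle raw meat? no; the operator has completed certified hygiene training? yes; the establishment imports ingredients from outside the territory? no — 1 of 3 hold (need ≥2) → not satisfied.
§11.2 — Primary Outlet: [not a Critical Kitchen (§11.14)? no] OR [Authorised Premises (§11.6)? no] → not satisfied.
§11.8 — Authorised Operation: [the establishment does not import ingredients from outside the territory? yes] OR [the operator has not completed certified hygiene training? no] OR [the establishment does not handle raw meat? no] → satisfied.
§11.13 — Accredited Undertaking: [the establishment does not supply food directly to the final consumer? yes] AND [no products of animal origin are served? yes] → satisfied.
§11.11 — Qualifying Premises: [Primary Outlet (§11.2)? no] AND [Authorised Operation (§11.8)? yes] AND [Accredited Undertaking (§11.13)? yes] → not satisfied.
§11.3 — Approved Outlet: [the establishment supplies food directly to the final consumer? no] AND [a documented food-safety management system is in place? yes] → not satisfied.
§11.4 — Tier VI Operation: the premises are registered with the local authority? no; the water supply is from an approved source? no; the establishment undertakes on-site processing? yes — 1 of 3 hold (need ≥2) → not satisfied.
§11.12 — Supervised Operation: [Approved Outlet (§11.3)? no] OR [not a Tier VI Operation (§11.4)? yes] → satisfied.
§11.5 — Senior Premises: [not a Qualifying Premises (§11.11)? yes] AND [not a Supervised Operation (§11.12)? no] → not satisfied.

No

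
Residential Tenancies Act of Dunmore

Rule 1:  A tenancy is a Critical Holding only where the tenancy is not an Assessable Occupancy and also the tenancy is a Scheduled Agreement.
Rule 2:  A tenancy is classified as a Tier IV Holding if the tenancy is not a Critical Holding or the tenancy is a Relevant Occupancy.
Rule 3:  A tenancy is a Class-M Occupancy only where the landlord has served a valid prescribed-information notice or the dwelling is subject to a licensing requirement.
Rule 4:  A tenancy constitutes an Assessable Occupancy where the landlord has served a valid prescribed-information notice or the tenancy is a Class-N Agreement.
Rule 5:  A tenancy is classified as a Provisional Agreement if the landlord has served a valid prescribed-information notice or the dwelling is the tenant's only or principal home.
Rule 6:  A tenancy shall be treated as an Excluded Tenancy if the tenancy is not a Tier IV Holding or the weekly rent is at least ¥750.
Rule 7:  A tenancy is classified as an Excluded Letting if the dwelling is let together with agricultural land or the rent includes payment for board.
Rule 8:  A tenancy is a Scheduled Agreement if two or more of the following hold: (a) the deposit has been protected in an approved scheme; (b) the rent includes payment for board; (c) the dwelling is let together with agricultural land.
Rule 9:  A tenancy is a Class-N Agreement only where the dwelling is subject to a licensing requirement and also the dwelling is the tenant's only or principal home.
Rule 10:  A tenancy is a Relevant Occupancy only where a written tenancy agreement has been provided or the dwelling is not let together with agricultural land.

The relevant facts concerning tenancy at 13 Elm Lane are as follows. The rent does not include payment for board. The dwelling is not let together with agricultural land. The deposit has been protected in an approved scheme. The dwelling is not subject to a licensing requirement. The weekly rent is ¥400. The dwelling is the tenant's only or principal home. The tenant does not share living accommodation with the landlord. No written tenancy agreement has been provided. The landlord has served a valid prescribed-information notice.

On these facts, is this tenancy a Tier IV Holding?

Under rule 9: the dwelling is subject to a licensing requirement? no; and the dwelling is the tenant's only or principal home? yes. So the tenancy is not a Class-N Agreement.
Under rule 4: the landlord has served a valid prescribed-information notice? yes; or Class-N Agreement (rule 9)? no. So the tenancy is an Assessable Occupancy.
Under rule 8: the deposit has been protected in an approved scheme? yes; the rent includes payment for board? no; the dwelling is let together with agricultural land? no — 1 of 3 hold (need ≥2) → not satisfied.
Under rule 1: not an Assessable Occupancy (rule 4)? no; and Scheduled Agreement (rule 8)? no. So the tenancy is not a Critical Holding.
Under rule 10: a written tenancy agreement has been provided? no; or the dwelling is not let together with agricultural land? yes. So the tenancy is a Relevant Occupancy.
Under rule 2: not a Critical Holding (rule 1)? yes; or Relevant Occupancy (rule 10)? yes. So the tenancy is a Tier IV Holding.

Yes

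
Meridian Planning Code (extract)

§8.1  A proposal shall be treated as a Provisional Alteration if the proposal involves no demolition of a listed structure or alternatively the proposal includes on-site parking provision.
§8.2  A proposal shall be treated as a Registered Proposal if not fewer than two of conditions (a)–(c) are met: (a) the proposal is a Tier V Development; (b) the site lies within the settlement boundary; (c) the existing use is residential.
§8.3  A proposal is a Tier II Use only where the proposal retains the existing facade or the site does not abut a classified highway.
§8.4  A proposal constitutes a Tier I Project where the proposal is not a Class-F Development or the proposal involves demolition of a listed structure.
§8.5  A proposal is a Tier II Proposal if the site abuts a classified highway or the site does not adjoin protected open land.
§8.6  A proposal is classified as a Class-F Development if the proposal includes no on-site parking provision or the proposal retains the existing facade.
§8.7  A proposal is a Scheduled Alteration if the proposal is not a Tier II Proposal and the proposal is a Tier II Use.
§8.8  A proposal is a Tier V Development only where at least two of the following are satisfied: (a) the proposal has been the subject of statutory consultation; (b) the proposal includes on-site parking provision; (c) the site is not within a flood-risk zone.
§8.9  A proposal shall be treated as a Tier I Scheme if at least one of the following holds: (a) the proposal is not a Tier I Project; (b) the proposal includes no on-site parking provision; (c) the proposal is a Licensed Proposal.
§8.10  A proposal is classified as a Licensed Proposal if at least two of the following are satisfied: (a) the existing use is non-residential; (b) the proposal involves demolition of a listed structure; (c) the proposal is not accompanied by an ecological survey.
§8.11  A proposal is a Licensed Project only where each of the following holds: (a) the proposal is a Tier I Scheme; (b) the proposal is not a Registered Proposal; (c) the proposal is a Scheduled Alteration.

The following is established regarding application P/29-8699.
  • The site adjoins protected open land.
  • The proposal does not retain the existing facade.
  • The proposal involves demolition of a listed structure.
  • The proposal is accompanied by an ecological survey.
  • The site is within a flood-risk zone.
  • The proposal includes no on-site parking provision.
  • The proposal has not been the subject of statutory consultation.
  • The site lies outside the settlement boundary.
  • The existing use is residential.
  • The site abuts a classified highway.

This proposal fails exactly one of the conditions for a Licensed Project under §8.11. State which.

§8.6 — Class-F Development: [the proposal includes no on-site parking provision? yes] OR [the proposal retains the existing facade? no] → satisfied.
§8.4 — Tier I Project: [not a Class-F Development (§8.6)? no] OR [the proposal involves demolition of a listed structure? yes] → satisfied.
§8.10 — Licensed Proposal: the existing use is non-residential? no; the proposal involves demolition of a listed structure? yes; the proposal is not accompanied by an ecological survey? no — 1 of 3 hold (need ≥2) → not satisfied.
§8.9 — Tier I Scheme: [not a Tier I Project (§8.4)? no] OR [the proposal includes no on-site parking provision? yes] OR [Licensed Proposal (§8.10)? no] → satisfied.
§8.8 — Tier V Development: the proposal has been the subject of statutory consultation? no; the proposal includes on-site parking provision? no; the site is not within a flood-risk zone? no — 0 of 3 hold (need ≥2) → not satisfied.
§8.2 — Registered Proposal: Tier V Development (§8.8)? no; the site lies within the settlement boundary? no; the existing use is residential? yes — 1 of 3 hold (need ≥2) → not satisfied.
§8.5 — Tier II Proposal: [the site abuts a classified highway? yes] OR [the site does not adjoin protected open land? no] → satisfied.
§8.3 — Tier II Use: [the proposal retains the existing facade? no] OR [the site does not abut a classified highway? no] → not satisfied.
§8.7 — Scheduled Alteration: [not a Tier II Proposal (§8.5)? no] AND [Tier II Use (§8.3)? no] → not satisfied.
§8.11 — Licensed Project: [Tier I Scheme (§8.9)? yes] AND [not a Registered Proposal (§8.2)? yes] AND [Scheduled Alteration (§8.7)? no] → not satisfied.

Scheduled Alteration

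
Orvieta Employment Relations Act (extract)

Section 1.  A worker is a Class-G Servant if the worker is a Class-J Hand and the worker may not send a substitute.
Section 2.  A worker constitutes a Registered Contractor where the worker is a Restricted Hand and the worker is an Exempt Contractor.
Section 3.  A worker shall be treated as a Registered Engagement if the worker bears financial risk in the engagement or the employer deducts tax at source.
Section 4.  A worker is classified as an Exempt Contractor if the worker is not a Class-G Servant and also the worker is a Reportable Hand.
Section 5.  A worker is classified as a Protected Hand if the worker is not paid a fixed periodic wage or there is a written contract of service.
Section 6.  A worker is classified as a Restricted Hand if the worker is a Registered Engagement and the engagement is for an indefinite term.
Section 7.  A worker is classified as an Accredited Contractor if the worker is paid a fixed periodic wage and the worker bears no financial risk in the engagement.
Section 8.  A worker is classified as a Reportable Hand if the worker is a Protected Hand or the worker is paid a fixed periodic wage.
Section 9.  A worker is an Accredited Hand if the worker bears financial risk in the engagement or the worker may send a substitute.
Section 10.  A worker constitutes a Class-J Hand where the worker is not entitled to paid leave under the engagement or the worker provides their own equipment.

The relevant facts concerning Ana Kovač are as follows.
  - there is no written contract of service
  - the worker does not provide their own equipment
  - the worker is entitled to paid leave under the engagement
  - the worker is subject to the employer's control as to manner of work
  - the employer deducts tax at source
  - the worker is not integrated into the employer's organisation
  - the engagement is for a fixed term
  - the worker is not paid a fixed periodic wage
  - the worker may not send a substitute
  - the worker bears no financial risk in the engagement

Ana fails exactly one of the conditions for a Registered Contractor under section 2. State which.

Restricted Hand

Under section 3: the worker bears financial risk in the engagement? no; or the employer deducts tax at source? yes. So the worker is a Registered Engagement.
Under section 6: Registered Engagement (section 3)? yes; and the engagement is for an indefinite term? no. So the worker is not a Restricted Hand.
Under section 10: the worker is not entitled to paid leave under the engagement? no; or the worker provides their own equipment? no. So the worker is not a Class-J Hand.
Under section 1: Class-J Hand (section 10)? no; and the worker may not send a substitute? yes. So the worker is not a Class-G Servant.
Under section 5: the worker is not paid a fixed periodic wage? yes; or there is a written contract of service? no. So the worker is a Protected Hand.
Under section 8: Protected Hand (section 5)? yes; or the worker is paid a fixed periodic wage? no. So the worker is a Reportable Hand.
Under section 4: not a Class-G Servant (section 1)? yes; and Reportable Hand (section 8)? yes. So the worker is an Exempt Contractor.
Under section 2: Restricted Hand (section 6)? no; and Exempt Contractor (section 4)? yes. So the worker is not a Registered Contractor.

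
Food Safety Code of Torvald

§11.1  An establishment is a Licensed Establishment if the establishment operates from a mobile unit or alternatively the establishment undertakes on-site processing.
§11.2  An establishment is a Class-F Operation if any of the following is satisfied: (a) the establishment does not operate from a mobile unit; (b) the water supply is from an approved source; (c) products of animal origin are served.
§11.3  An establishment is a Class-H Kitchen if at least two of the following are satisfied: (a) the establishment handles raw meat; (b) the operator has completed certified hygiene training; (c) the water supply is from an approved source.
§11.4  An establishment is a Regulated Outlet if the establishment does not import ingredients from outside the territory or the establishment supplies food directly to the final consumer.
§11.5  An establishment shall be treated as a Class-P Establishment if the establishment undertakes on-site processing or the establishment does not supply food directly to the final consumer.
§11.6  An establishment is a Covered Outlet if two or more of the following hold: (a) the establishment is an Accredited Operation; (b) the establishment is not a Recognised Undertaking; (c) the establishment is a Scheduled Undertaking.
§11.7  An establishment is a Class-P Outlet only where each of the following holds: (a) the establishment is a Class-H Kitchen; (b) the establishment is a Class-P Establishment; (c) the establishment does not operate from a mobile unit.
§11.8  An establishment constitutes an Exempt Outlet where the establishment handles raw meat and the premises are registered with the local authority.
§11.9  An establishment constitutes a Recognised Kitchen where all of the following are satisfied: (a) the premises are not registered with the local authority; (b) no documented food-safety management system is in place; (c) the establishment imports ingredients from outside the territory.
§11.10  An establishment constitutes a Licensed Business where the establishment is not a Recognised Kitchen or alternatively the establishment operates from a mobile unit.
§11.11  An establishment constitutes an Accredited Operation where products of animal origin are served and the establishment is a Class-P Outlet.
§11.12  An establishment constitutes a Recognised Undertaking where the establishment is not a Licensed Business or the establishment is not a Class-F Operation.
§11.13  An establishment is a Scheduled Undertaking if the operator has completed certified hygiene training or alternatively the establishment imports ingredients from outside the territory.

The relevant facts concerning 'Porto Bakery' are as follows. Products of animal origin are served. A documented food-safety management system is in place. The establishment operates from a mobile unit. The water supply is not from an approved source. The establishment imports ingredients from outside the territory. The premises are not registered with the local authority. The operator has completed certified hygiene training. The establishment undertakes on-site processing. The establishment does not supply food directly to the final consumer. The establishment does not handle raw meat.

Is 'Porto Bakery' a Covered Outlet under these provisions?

Under §11.3: the establishment handles raw meat? no; the operator has completed certified hygiene training? yes; the water supply is from an approved source? no — 1 of 3 hold (need ≥2) → not satisfied.
Under §11.5: the establishment undertakes on-site processing? yes; or the establishment does not supply food directly to the final consumer? yes. So the establishment is a Class-P Establishment.
Under §11.7: Class-H Kitchen (§11.3)? no; and Class-P Establishment (§11.5)? yes; and the establishment does not operate from a mobile unit? no. So the establishment is not a Class-P Outlet.
Under §11.11: products of animal origin are served? yes; and Class-P Outlet (§11.7)? no. So the establishment is not an Accredited Operation.
Under §11.9: the premises are not registered with the local authority? yes; and no documented food-safety management system is in place? no; and the establishment imports ingredients from outside the territory? yes. So the establishment is not a Recognised Kitchen.
Under §11.10: not a Recognised Kitchen (§11.9)? yes; or the establishment operates from a mobile unit? yes. So the establishment is a Licensed Business.
Under §11.2: the establishment does not operate from a mobile unit? no; or the water supply is from an approved source? no; or products of animal origin are served? yes. So the establishment is a Class-F Operation.
Under §11.12: not a Licensed Business (§11.10)? no; or not a Class-F Operation (§11.2)? no. So the establishment is not a Recognised Undertaking.
Under §11.13: the operator has completed certified hygiene training? yes; or the establishment imports ingredients from outside the territory? yes. So the establishment is a Scheduled Undertaking.
Under §11.6: Accredited Operation (§11.11)? no; not a Recognised Undertaking (§11.12)? yes; Scheduled Undertaking (§11.13)? yes — 2 of 3 hold (need ≥2) → satisfied.

Yes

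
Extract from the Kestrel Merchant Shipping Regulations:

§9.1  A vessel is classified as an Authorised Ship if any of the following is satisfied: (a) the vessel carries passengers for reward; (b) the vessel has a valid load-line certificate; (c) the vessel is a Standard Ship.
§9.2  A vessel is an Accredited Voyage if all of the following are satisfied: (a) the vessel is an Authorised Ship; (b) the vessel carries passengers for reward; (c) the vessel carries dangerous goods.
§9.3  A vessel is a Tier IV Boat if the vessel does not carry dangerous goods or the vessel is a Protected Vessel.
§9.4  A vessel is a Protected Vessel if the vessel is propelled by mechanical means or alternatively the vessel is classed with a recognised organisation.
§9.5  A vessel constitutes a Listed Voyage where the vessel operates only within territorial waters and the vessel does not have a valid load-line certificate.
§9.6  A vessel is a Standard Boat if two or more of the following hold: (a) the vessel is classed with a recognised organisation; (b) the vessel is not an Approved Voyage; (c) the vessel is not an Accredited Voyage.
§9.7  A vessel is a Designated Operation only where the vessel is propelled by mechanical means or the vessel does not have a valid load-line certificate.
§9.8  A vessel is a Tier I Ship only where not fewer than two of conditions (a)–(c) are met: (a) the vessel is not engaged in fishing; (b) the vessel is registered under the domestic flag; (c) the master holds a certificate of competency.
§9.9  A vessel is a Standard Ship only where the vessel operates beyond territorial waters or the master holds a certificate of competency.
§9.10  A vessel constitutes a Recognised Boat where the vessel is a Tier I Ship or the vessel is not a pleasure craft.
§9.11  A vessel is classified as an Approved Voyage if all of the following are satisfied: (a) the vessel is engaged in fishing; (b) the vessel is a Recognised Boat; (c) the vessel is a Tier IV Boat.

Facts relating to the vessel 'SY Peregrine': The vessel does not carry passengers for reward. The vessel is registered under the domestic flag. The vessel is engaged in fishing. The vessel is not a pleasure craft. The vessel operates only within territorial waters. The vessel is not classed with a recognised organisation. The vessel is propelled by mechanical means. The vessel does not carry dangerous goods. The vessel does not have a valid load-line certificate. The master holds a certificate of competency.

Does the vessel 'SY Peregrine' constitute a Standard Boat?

Under §9.8: the vessel is not engaged in fishing? no; the vessel is registered under the domestic flag? yes; the master holds a certificate of competency? yes — 2 of 3 hold (need ≥2) → satisfied.
Under §9.10: Tier I Ship (§9.8)? yes; or the vessel is not a pleasure craft? yes. So the vessel is a Recognised Boat.
Under §9.4: the vessel is propelled by mechanical means? yes; or the vessel is classed with a recognised organisation? no. So the vessel is a Protected Vessel.
Under §9.3: the vessel does not carry dangerous goods? yes; or Protected Vessel (§9.4)? yes. So the vessel is a Tier IV Boat.
Under §9.11: the vessel is engaged in fishing? yes; and Recognised Boat (§9.10)? yes; and Tier IV Boat (§9.3)? yes. So the vessel is an Approved Voyage.
Under §9.9: the vessel operates beyond territorial waters? no; or the master holds a certificate of competency? yes. So the vessel is a Standard Ship.
Under §9.1: the vessel carries passengers for reward? no; or the vessel has a valid load-line certificate? no; or Standard Ship (§9.9)? yes. So the vessel is an Authorised Ship.
Under §9.2: Authorised Ship (§9.1)? yes; and the vessel carries passengers for reward? no; and the vessel carries dangerous goods? no. So the vessel is not an Accredited Voyage.
Under §9.6: the vessel is classed with a recognised organisation? no; not an Approved Voyage (§9.11)? no; not an Accredited Voyage (§9.2)? yes — 1 of 3 hold (need ≥2) → not satisfied.

No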